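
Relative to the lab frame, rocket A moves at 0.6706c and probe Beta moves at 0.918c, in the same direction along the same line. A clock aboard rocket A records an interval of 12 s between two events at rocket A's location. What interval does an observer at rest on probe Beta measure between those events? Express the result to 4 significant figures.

The velocity of rocket A relative to probe Beta is (0.6706 − 0.918)c / (1 − 0.6706×0.918) = −0.64362c; relative speed 0.64362c.
At |u| = 0.64362c, γ = (1 − 0.414247)^(−1/2) = 1.3066.
The clock on rocket A records proper time, so probe Beta measures Δt = γΔτ = 1.3066 × 12 = 15.68 s.

15.68 s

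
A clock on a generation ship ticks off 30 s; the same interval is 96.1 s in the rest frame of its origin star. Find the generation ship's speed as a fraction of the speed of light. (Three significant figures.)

γ = Δt/Δτ = 96.1/30 = 3.2033.
β = √(1 − 1/γ²) = √(1 − 0.0974551) = √0.9025449 = 0.950.

0.950c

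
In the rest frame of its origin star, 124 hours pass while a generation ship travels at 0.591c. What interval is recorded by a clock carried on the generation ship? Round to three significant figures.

With β = 0.591, γ = 1/√(1 − 0.591²) = 1/√0.650719 = 1.2397.
The generation ship's clock runs slow as seen from its origin star, so Δτ = Δt/γ = 124/1.2397 = 100 hours.

100 hours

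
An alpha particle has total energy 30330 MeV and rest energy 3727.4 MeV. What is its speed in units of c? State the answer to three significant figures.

0.992c

γ = E/(mc²) = 30330/3727.4 = 8.137.
β = √(1 − 1/γ²) = √(1 − 0.0151033) = √0.9848967 = 0.992.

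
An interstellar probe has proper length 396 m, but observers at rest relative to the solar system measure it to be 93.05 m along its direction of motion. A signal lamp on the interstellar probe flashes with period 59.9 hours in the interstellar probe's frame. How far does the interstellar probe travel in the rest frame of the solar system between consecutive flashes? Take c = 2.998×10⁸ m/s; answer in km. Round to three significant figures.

Length contraction gives γ = L₀/L = 396/93.05 = 4.25578.
β = √(1 − 1/γ²) = 0.972. Lab-frame period = γτ = 4.25578×59.9 hours = 254.92 hours. Distance = βc × γτ = 0.972 × 2.998×10⁸ m/s × 917712 s = 2.6743×10^14 m = 2.67×10^11 km.

2.67×10^11 km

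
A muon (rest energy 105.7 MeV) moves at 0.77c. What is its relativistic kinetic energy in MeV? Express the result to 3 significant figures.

60.0 MeV

With β = 0.77, γ = 1/√(1 − 0.77²) = 1/√0.4071 = 1.56729.
Kinetic energy: K = (γ − 1)mc² = (1.56729 − 1) × 105.7 MeV = 0.56729 × 105.7 = 60.0 MeV.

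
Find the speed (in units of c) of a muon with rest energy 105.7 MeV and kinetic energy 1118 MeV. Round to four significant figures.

0.9963c

K = (γ−1)mc², so γ = 1 + 1118/105.7 = 11.577.
Then v/c = √(1 − γ⁻²) = √(1 − 0.00746119) = √0.99253881 = 0.9963.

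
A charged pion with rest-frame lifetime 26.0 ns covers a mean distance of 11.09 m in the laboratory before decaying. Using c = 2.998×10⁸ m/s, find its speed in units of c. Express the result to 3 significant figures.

Let x = d/(cτ) = 11.09 m / (2.998×10⁸ m/s × 2.600×10^-8 s) = 1.4227. Since d = βγcτ, x = βγ = β/√(1−β²).
Solving: β² = x²/(1+x²) = 2.02408/3.02408 = 0.669321, so β = 0.818.

0.818c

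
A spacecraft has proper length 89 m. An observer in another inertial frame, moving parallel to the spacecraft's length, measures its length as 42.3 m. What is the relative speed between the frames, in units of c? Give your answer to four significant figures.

Length contraction gives γ = L₀/L = 89/42.3 = 2.104.
β = √(1 − 1/γ²) = √0.774104 = 0.8798.

0.8798c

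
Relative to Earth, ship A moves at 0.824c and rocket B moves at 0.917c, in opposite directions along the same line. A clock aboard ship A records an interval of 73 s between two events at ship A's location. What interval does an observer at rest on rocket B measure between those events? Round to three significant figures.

Transform ship A's velocity into rocket B's frame: (0.824 + 0.917)/(1 + 0.824·0.917) = 1.741/1.755608, so the relative speed is 0.99168c.
At |u| = 0.99168c, γ = (1 − 0.983429)^(−1/2) = 7.7683.
The clock on ship A records proper time, so rocket B measures Δt = γΔτ = 7.7683 × 73 = 567 s.

567 s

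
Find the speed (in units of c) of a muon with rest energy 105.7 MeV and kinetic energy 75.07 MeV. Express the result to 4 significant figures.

γ = 1 + K/(mc²) = 1 + 75.07/105.7 = 1.7102.
β = √(1 − 1/γ²) = √(1 − 0.341906) = √0.658094 = 0.8112.

0.8112c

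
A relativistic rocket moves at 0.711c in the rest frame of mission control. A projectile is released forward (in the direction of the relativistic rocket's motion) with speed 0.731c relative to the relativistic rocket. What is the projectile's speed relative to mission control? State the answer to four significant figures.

0.9488c

Relativistic velocity addition: u = (u' + v)/(1 + u'v/c²), with u' = 0.731c and v = 0.711c.
Numerator: 0.731 + 0.711 = 1.442. Denominator: 1 + (0.731)(0.711) = 1.519741.
u = 1.442/1.519741 = 0.94885, so the speed is 0.9488c.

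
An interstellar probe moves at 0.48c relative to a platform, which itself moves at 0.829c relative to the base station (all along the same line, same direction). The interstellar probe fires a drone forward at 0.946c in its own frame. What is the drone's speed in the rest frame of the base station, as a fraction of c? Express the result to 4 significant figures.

Apply u = (u'+v)/(1+u'v) twice. Drone in the platform frame: (0.946+0.48)/(1+0.946·0.48) = 1.426/1.45408 = 0.98069c.
That velocity, transformed to the rest frame of the base station: (0.98069+0.829)/(1+0.98069·0.829) = 1.80969/1.81299201 = 0.99818c.

0.9982c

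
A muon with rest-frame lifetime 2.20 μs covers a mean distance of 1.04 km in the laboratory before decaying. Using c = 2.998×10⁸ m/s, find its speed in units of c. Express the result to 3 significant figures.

d = βγcτ ⇒ βγ = d/(cτ) = 1040 m / (659.56 m) = 1.5768.
β = (βγ)/√(1+(βγ)²) = 1.5768/√3.4863 = 0.844.

0.844c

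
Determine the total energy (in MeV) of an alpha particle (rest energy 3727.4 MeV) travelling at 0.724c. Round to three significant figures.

With β = 0.724, γ = 1/√(1 − 0.724²) = 1/√0.475824 = 1.4497.
Total energy: E = γmc² = 1.4497 × 3727.4 MeV = 5400 MeV.

5400 MeV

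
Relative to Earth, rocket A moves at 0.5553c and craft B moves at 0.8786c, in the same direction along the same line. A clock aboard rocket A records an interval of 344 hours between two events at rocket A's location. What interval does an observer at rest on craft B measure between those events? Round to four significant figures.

443.6 hours

Speed of rocket A in craft B's frame: u = (v_A − v_B)/(1 − v_A v_B/c²) = (0.5553 − 0.8786)/(1 − 0.5553×0.8786) = −0.3233/0.51211342 = −0.63131; |u| = 0.63131c.
γ for this relative speed: γ = 1/√(1 − 0.398552) = 1.2894.
Rocket A's interval is proper; time dilation gives Δt_B = γΔτ = 1.2894 × 344 hours = 443.6 hours.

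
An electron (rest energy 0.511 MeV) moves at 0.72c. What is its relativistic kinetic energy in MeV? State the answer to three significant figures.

0.225 MeV

With β = 0.72, γ = 1/√(1 − 0.72²) = 1/√0.4816 = 1.44098.
Kinetic energy: K = (γ − 1)mc² = (1.44098 − 1) × 0.511 MeV = 0.44098 × 0.511 = 0.225 MeV.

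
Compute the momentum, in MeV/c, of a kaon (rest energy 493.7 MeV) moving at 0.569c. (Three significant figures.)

342 MeV/c

Lorentz factor: γ = (1 − 0.323761)^(−1/2) = 1.216.
Momentum: p = γβ·mc = 1.216 × 0.569 × 493.7 MeV/c = 342 MeV/c.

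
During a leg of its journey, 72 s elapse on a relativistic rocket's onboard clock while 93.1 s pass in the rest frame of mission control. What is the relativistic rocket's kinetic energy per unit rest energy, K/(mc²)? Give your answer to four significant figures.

0.2931

From Δt = γΔτ: γ = 93.1/72 = 1.29306.
Since K = (γ−1)mc², K/(mc²) = 1.29306 − 1 = 0.2931.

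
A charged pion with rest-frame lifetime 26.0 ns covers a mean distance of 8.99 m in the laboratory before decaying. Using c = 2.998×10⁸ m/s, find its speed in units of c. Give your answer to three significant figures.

0.756c

Lab distance = (lab lifetime)·v = γτ·βc, so βγ = d/(cτ) = 8.990/(2.998×10⁸ × 2.600×10^-8) = 1.1533.
With βγ = 1.1533: γ² = 1 + (βγ)² = 2.3301, and β = (βγ)/γ = 1.1533/1.52647 = 0.756.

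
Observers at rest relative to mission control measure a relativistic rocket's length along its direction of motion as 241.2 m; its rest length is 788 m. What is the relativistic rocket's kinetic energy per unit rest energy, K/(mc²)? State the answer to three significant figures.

γ = L₀/L = 788/241.2 = 3.267.
Since K = (γ−1)mc², K/(mc²) = 3.267 − 1 = 2.27.

2.27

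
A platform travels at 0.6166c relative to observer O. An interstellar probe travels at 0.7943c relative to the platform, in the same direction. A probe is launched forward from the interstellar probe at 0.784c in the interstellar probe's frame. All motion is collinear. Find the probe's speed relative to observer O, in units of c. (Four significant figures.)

0.9934c

Apply u = (u'+v)/(1+u'v) twice. Probe in the platform frame: (0.784+0.7943)/(1+0.784·0.7943) = 1.5783/1.6227312 = 0.97262c.
That velocity, transformed to the rest frame of observer O: (0.97262+0.6166)/(1+0.97262·0.6166) = 1.58922/1.599717492 = 0.99344c.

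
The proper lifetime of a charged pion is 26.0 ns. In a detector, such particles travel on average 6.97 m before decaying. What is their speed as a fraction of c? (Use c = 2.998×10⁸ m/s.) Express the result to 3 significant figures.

0.667c

Lab distance = (lab lifetime)·v = γτ·βc, so βγ = d/(cτ) = 6.970/(2.998×10⁸ × 2.600×10^-8) = 0.89419.
With βγ = 0.89419: γ² = 1 + (βγ)² = 1.799576, and β = (βγ)/γ = 0.89419/1.34148 = 0.667.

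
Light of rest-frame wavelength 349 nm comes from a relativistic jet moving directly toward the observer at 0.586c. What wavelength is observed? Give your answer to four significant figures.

178.3 nm

Relativistic Doppler for wavelength: λ_obs = λ_src · √((1−β)/(1+β)).
With β = 0.586: factor = √(0.414/1.586) = 0.51091.
λ_obs = 349 × 0.51091 = 178.3 nm.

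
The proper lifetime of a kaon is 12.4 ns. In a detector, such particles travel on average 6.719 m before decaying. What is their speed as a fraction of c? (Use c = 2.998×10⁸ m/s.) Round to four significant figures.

0.8750c

Lab distance = (lab lifetime)·v = γτ·βc, so βγ = d/(cτ) = 6.719/(2.998×10⁸ × 1.240×10^-8) = 1.8074.
With βγ = 1.8074: γ² = 1 + (βγ)² = 4.26669, and β = (βγ)/γ = 1.8074/2.0656 = 0.8750.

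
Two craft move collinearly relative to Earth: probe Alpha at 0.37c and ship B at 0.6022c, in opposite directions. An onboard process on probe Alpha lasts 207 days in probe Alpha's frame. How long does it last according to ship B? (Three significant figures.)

The velocity of probe Alpha relative to ship B is (0.37 + 0.6022)c / (1 + 0.37×0.6022) = 0.79505c; relative speed 0.79505c.
At |u| = 0.79505c, γ = (1 − 0.632105)^(−1/2) = 1.6487.
The clock on probe Alpha records proper time, so ship B measures Δt = γΔτ = 1.6487 × 207 = 341 days.

341 days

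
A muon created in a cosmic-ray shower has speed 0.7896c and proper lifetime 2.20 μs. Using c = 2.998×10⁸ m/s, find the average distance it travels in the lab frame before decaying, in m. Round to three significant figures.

γ = 1/√(1 − β²) = 1/√(1 − 0.62346816) = 1/√0.37653184 = 1/0.613622 = 1.6297.
Lab-frame lifetime: Δt = γτ = 1.6297 × 2.20 μs = 3.5853 μs.
Distance: d = vΔt = 0.7896 × 2.998×10⁸ m/s × 3.5853×10^-6 s = 849 m.

849 m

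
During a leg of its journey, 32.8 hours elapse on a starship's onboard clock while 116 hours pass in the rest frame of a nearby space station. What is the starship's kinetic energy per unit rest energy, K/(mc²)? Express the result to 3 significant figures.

2.54

The time-dilation ratio gives γ = 116/32.8 = 3.53659.
Since K = (γ−1)mc², K/(mc²) = 3.53659 − 1 = 2.54.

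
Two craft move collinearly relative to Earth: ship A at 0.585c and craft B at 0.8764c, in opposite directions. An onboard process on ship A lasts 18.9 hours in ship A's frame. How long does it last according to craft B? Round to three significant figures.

The velocity of ship A relative to craft B is (0.585 + 0.8764)c / (1 + 0.585×0.8764) = 0.96609c; relative speed 0.96609c.
At |u| = 0.96609c, γ = (1 − 0.93333)^(−1/2) = 3.8729.
Ship A's interval is proper; time dilation gives Δt_B = γΔτ = 3.8729 × 18.9 hours = 73.2 hours.

73.2 hours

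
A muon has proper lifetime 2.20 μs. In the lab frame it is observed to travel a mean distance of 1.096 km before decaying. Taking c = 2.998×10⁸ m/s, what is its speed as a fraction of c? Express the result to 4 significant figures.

Let x = d/(cτ) = 1096 m / (2.998×10⁸ m/s × 2.200×10^-6 s) = 1.6617. Since d = βγcτ, x = βγ = β/√(1−β²).
Solving: β² = x²/(1+x²) = 2.76125/3.76125 = 0.734131, so β = 0.8568.

0.8568c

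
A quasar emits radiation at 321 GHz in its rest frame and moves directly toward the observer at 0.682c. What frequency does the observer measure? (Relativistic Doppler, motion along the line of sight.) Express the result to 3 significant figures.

738 GHz

Relativistic Doppler (source moving toward): f_obs = f_src · √((1+β)/(1−β)).
With β = 0.682: factor = √(1.682/0.318) = 2.2998.
f_obs = 321 × 2.2998 = 738 GHz.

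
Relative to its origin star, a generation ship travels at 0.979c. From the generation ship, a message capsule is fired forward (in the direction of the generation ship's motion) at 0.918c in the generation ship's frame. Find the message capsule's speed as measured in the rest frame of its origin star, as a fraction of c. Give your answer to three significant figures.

0.999c

In units of c, u = (u' + v)/(1 + u'v) with u' = 0.918 and v = 0.979.
Numerator: 0.918 + 0.979 = 1.897. Denominator: 1 + (0.918)(0.979) = 1.898722.
u = 1.897/1.898722 = 0.99909, so the speed is 0.999c.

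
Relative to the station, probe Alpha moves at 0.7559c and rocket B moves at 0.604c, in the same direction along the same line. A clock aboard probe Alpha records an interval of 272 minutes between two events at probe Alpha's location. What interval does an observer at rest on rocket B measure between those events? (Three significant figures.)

Speed of probe Alpha in rocket B's frame: u = (v_A − v_B)/(1 − v_A v_B/c²) = (0.7559 − 0.604)/(1 − 0.7559×0.604) = 0.1519/0.5434364 = 0.27952; |u| = 0.27952c.
γ for this relative speed: γ = 1/√(1 − 0.0781314) = 1.0415.
The clock on probe Alpha records proper time, so rocket B measures Δt = γΔτ = 1.0415 × 272 = 283 minutes.

283 minutes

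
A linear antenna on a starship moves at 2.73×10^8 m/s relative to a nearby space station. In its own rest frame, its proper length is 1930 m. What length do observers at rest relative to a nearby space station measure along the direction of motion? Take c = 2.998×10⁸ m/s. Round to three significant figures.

798 m

β = v/c = (2.73×10^8 m/s)/(2.998×10⁸ m/s) = 0.910607.
β² = 0.8292051, so γ = 1/√0.1707949 = 2.4197.
Along the direction of motion the measured length is L₀/γ = 1930/2.4197 = 798 m.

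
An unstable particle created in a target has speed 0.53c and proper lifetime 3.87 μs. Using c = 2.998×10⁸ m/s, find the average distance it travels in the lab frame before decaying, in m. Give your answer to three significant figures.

β² = 0.2809, so γ = 1/√0.7191 = 1.1792.
Lab-frame lifetime: Δt = γτ = 1.1792 × 3.87 μs = 4.5635 μs.
Distance: d = vΔt = 0.53 × 2.998×10⁸ m/s × 4.5635×10^-6 s = 725 m.

725 m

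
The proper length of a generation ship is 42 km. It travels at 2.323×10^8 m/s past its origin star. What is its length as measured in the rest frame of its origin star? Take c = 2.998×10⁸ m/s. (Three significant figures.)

β = v/c = (2.323×10^8 m/s)/(2.998×10⁸ m/s) = 0.77485.
With β = 0.77485, γ = 1/√(1 − 0.77485²) = 1/√0.3996074775 = 1.5819.
Length contraction: L = L₀/γ = 42/1.5819 = 26.6 km.

26.6 km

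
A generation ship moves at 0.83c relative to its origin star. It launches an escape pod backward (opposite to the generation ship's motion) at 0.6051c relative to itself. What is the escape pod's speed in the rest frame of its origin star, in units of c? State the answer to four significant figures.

0.4518c

In units of c, u = (u' + v)/(1 + u'v) with u' = −0.6051 and v = 0.83.
Numerator: −0.6051 + 0.83 = 0.2249. Denominator: 1 + (−0.6051)(0.83) = 0.497767.
u = 0.2249/0.497767 = 0.45182, so the speed is 0.4518c.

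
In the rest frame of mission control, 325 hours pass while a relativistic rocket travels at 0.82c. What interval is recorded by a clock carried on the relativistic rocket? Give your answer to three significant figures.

γ = 1/√(1 − β²) = 1/√(1 − 0.6724) = 1/√0.3276 = 1/0.572364 = 1.7471.
The relativistic rocket's clock runs slow as seen from mission control, so Δτ = Δt/γ = 325/1.7471 = 186 hours.

186 hours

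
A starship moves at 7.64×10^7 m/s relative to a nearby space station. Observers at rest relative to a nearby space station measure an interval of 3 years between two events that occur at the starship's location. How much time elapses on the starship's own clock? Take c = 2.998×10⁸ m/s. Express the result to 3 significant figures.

β = v/c = (7.64×10^7 m/s)/(2.998×10⁸ m/s) = 0.254837.
With β = 0.254837, γ = 1/√(1 − 0.254837²) = 1/√0.9350581 = 1.0341.
The moving clock records proper time: Δτ = Δt/γ = 3/1.0341 = 2.90 years.

2.90 years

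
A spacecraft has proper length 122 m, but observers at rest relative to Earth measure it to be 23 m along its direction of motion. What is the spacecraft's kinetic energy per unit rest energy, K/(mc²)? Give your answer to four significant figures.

4.304

From L = L₀/γ: γ = 122/23 = 5.30435.
Since K = (γ−1)mc², K/(mc²) = 5.30435 − 1 = 4.304.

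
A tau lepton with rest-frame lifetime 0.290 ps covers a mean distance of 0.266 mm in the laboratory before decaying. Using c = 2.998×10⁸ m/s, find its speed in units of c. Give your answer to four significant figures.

0.9505c

d = βγcτ ⇒ βγ = d/(cτ) = 2.660×10^-4 m / (8.6942×10^-5 m) = 3.0595.
β = (βγ)/√(1+(βγ)²) = 3.0595/√10.36054 = 0.9505.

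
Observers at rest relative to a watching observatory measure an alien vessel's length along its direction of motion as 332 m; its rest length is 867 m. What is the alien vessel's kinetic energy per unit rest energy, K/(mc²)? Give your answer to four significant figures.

γ = L₀/L = 867/332 = 2.61145.
Since K = (γ−1)mc², K/(mc²) = 2.61145 − 1 = 1.611.

1.611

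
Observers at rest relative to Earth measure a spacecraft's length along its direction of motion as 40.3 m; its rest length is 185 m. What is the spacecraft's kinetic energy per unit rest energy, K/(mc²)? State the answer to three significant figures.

Length contraction gives γ = L₀/L = 185/40.3 = 4.59057.
K/(mc²) = γ − 1 = 4.59057 − 1 = 3.59.

3.59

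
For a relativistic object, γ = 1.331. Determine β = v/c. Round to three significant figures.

β = √(1 − 1/γ²) = √(1 − 1/1.771561) = √0.435526 = 0.660.

0.660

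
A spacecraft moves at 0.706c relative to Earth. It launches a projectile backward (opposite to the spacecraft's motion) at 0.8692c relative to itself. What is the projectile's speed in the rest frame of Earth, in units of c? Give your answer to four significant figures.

Relativistic velocity addition: u = (u' + v)/(1 + u'v/c²), with u' = −0.8692c and v = 0.706c.
Numerator: −0.8692 + 0.706 = −0.1632. Denominator: 1 + (−0.8692)(0.706) = 0.3863448.
u = −0.1632/0.3863448 = −0.42242, so the speed is 0.4224c.

0.4224c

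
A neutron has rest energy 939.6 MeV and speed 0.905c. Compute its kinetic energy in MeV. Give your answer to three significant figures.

1270 MeV

With β = 0.905, γ = 1/√(1 − 0.905²) = 1/√0.180975 = 2.3507.
Kinetic energy: K = (γ − 1)mc² = (2.3507 − 1) × 939.6 MeV = 1.3507 × 939.6 = 1270 MeV.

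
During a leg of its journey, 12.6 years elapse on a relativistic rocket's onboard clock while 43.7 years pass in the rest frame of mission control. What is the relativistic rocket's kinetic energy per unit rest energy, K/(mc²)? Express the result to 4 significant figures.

From Δt = γΔτ: γ = 43.7/12.6 = 3.46825.
K/(mc²) = γ − 1 = 3.46825 − 1 = 2.468.

2.468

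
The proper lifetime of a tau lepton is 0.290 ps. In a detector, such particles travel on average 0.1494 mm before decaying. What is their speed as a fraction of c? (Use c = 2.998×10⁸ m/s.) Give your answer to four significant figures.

Let x = d/(cτ) = 1.494×10^-4 m / (2.998×10⁸ m/s × 2.900×10^-13 s) = 1.7184. Since d = βγcτ, x = βγ = β/√(1−β²).
Solving: β² = x²/(1+x²) = 2.9529/3.9529 = 0.747021, so β = 0.8643.

0.8643c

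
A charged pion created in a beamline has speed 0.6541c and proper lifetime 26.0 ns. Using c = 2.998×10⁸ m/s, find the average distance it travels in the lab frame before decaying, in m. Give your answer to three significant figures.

6.74 m

With β = 0.6541, γ = 1/√(1 − 0.6541²) = 1/√0.57215319 = 1.322.
Lab-frame lifetime: Δt = γτ = 1.322 × 26.0 ns = 34.372 ns.
Distance: d = vΔt = 0.6541 × 2.998×10⁸ m/s × 3.4372×10^-8 s = 6.74 m.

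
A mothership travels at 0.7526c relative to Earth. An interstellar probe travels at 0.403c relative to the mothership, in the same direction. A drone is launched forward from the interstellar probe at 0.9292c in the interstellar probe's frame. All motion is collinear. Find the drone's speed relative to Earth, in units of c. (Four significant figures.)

Apply u = (u'+v)/(1+u'v) twice. Drone in the mothership frame: (0.9292+0.403)/(1+0.9292·0.403) = 1.3322/1.3744676 = 0.96925c.
That velocity, transformed to the rest frame of Earth: (0.96925+0.7526)/(1+0.96925·0.7526) = 1.72185/1.72945755 = 0.9956c.

0.9956c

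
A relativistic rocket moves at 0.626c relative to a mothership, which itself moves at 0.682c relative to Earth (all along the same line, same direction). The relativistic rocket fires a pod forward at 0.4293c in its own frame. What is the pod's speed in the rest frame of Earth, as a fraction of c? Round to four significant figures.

0.9659c

Compose velocities in two stages. Stage 1 (into S'): u₁ = (0.4293+0.626)/(1+0.4293×0.626) = 0.83177.
Stage 2 (into S): u = (0.83177+0.682)/(1+0.83177×0.682) = 0.96587, so the speed is 0.9659c.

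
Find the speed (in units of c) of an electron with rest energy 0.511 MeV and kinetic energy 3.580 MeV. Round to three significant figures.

K = (γ−1)mc², so γ = 1 + 3.580/0.511 = 8.0059.
Then v/c = √(1 − γ⁻²) = √(1 − 0.015602) = √0.984398 = 0.992.

0.992c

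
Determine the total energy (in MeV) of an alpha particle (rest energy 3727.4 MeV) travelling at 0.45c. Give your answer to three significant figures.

γ = 1/√(1 − β²) = 1/√(1 − 0.2025) = 1/√0.7975 = 1/0.893029 = 1.1198.
Total energy: E = γmc² = 1.1198 × 3727.4 MeV = 4170 MeV.

4170 MeV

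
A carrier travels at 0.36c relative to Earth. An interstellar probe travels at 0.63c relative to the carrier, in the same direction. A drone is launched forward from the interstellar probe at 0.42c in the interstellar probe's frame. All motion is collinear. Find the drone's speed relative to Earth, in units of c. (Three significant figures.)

0.916c

First combine the drone and interstellar probe (S''→S'): u₁ = (0.42 + 0.63)/(1 + 0.42×0.63) = 1.05/1.2646 = 0.8303.
Then combine with the carrier (S'→S): u = (0.8303 + 0.36)/(1 + 0.8303×0.36) = 1.1903/1.298908 = 0.91639.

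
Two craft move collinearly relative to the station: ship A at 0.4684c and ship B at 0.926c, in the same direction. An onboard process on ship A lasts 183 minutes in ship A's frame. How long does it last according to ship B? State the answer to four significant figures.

310.7 minutes

Transform ship A's velocity into ship B's frame: (0.4684 − 0.926)/(1 − 0.4684·0.926) = −0.4576/0.5662616, so the relative speed is 0.80811c.
At |u| = 0.80811c, γ = (1 − 0.653042)^(−1/2) = 1.6977.
The clock on ship A records proper time, so ship B measures Δt = γΔτ = 1.6977 × 183 = 310.7 minutes.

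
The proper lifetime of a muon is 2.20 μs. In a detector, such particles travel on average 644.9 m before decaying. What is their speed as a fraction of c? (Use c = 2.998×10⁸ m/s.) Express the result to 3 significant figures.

0.699c

Let x = d/(cτ) = 644.9 m / (2.998×10⁸ m/s × 2.200×10^-6 s) = 0.97777. Since d = βγcτ, x = βγ = β/√(1−β²).
Solving: β² = x²/(1+x²) = 0.956034/1.956034 = 0.488761, so β = 0.699.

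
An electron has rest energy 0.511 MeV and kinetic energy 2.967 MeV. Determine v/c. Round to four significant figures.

0.9891

K = (γ−1)mc², so γ = 1 + 2.967/0.511 = 6.8063.
Then v/c = √(1 − γ⁻²) = √(1 − 0.0215863) = √0.9784137 = 0.9891.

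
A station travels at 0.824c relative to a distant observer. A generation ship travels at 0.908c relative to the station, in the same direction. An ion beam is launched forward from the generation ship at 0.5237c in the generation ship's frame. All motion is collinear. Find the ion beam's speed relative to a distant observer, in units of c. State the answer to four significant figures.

0.9971c

First combine the ion beam and generation ship (S''→S'): u₁ = (0.5237 + 0.908)/(1 + 0.5237×0.908) = 1.4317/1.4755196 = 0.9703.
Then combine with the station (S'→S): u = (0.9703 + 0.824)/(1 + 0.9703×0.824) = 1.7943/1.7995272 = 0.9971.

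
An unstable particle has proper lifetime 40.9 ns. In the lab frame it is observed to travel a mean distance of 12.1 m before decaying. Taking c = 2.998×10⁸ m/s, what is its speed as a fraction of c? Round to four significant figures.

Lab distance = (lab lifetime)·v = γτ·βc, so βγ = d/(cτ) = 12.10/(2.998×10⁸ × 4.090×10^-8) = 0.9868.
With βγ = 0.9868: γ² = 1 + (βγ)² = 1.973774, and β = (βγ)/γ = 0.9868/1.40491 = 0.7024.

0.7024c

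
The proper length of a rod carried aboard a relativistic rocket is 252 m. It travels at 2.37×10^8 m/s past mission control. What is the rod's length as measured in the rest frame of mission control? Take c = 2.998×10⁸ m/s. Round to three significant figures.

154 m

β = v/c = (2.37×10^8 m/s)/(2.998×10⁸ m/s) = 0.790527.
With β = 0.790527, γ = 1/√(1 − 0.790527²) = 1/√0.3750671 = 1.6328.
Along the direction of motion the measured length is L₀/γ = 252/1.6328 = 154 m.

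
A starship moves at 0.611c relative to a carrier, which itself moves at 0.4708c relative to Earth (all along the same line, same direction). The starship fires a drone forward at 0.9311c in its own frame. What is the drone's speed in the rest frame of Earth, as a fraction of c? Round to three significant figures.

Compose velocities in two stages. Stage 1 (into S'): u₁ = (0.9311+0.611)/(1+0.9311×0.611) = 0.98292.
Stage 2 (into S): u = (0.98292+0.4708)/(1+0.98292×0.4708) = 0.99382, so the speed is 0.994c.

0.994c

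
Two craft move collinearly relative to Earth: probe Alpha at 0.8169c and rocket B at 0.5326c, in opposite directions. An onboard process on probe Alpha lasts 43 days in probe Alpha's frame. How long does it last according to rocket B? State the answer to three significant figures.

126 days

Speed of probe Alpha in rocket B's frame: u = (v_A + v_B)/(1 + v_A v_B/c²) = (0.8169 + 0.5326)/(1 + 0.8169×0.5326) = 1.3495/1.43508094 = 0.94037; |u| = 0.94037c.
At |u| = 0.94037c, γ = (1 − 0.884296)^(−1/2) = 2.9399.
Probe Alpha's interval is proper; time dilation gives Δt_B = γΔτ = 2.9399 × 43 days = 126 days.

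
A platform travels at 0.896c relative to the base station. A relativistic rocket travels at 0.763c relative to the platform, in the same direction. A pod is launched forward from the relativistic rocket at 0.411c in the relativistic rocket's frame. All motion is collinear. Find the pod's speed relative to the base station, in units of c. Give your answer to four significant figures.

0.9939c

First combine the pod and relativistic rocket (S''→S'): u₁ = (0.411 + 0.763)/(1 + 0.411×0.763) = 1.174/1.313593 = 0.89373.
Then combine with the platform (S'→S): u = (0.89373 + 0.896)/(1 + 0.89373×0.896) = 1.78973/1.80078208 = 0.99386.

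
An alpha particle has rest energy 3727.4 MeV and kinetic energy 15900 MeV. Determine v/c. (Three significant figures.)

γ = 1 + K/(mc²) = 1 + 15900/3727.4 = 5.2657.
β = √(1 − 1/γ²) = √(1 − 0.0360652) = √0.9639348 = 0.982.

0.982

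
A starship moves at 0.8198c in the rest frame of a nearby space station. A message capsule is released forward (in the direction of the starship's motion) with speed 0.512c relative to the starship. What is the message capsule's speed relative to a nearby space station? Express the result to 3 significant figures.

0.938c

In units of c, u = (u' + v)/(1 + u'v) with u' = 0.512 and v = 0.8198.
Numerator: 0.512 + 0.8198 = 1.3318. Denominator: 1 + (0.512)(0.8198) = 1.4197376.
u = 1.3318/1.4197376 = 0.93806, so the speed is 0.938c.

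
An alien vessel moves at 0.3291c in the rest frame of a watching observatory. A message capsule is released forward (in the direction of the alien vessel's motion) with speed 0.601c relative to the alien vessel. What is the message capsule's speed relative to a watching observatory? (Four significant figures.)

0.7765c

Relativistic velocity addition: u = (u' + v)/(1 + u'v/c²), with u' = 0.601c and v = 0.3291c.
Numerator: 0.601 + 0.3291 = 0.9301. Denominator: 1 + (0.601)(0.3291) = 1.1977891.
u = 0.9301/1.1977891 = 0.77651, so the speed is 0.7765c.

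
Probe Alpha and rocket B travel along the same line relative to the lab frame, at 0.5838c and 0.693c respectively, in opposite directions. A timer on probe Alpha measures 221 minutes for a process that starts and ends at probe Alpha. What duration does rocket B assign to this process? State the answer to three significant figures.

The velocity of probe Alpha relative to rocket B is (0.5838 + 0.693)c / (1 + 0.5838×0.693) = 0.90903c; relative speed 0.90903c.
γ for this relative speed: γ = 1/√(1 − 0.826336) = 2.3996.
Probe Alpha's interval is proper; time dilation gives Δt_B = γΔτ = 2.3996 × 221 minutes = 530 minutes.

530 minutes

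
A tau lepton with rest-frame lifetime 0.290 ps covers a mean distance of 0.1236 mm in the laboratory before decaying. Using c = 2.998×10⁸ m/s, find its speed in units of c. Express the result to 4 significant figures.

Lab distance = (lab lifetime)·v = γτ·βc, so βγ = d/(cτ) = 1.236×10^-4/(2.998×10⁸ × 2.900×10^-13) = 1.4216.
With βγ = 1.4216: γ² = 1 + (βγ)² = 3.02095, and β = (βγ)/γ = 1.4216/1.73809 = 0.8179.

0.8179c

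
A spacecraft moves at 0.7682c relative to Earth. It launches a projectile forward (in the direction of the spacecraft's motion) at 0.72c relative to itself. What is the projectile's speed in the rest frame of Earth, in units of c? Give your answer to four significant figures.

0.9582c

In units of c, u = (u' + v)/(1 + u'v) with u' = 0.72 and v = 0.7682.
Numerator: 0.72 + 0.7682 = 1.4882. Denominator: 1 + (0.72)(0.7682) = 1.553104.
u = 1.4882/1.553104 = 0.95821, so the speed is 0.9582c.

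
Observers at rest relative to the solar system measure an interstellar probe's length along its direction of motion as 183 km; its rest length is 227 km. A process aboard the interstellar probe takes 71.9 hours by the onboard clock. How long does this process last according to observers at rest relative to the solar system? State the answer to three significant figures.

γ = L₀/L = 227/183 = 1.24044.
Δt = γΔτ = 1.24044 × 71.9 = 89.2 hours.

89.2 hours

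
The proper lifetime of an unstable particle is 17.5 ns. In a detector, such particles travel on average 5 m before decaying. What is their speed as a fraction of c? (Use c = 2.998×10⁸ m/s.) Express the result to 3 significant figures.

Let x = d/(cτ) = 5.000 m / (2.998×10⁸ m/s × 1.750×10^-8 s) = 0.95302. Since d = βγcτ, x = βγ = β/√(1−β²).
Solving: β² = x²/(1+x²) = 0.908247/1.908247 = 0.475959, so β = 0.690.

0.690c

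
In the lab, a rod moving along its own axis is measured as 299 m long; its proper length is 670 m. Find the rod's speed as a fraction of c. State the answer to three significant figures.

0.895c

Length contraction gives γ = L₀/L = 670/299 = 2.2408.
β = √(1 − 1/γ²) = √0.800844 = 0.895.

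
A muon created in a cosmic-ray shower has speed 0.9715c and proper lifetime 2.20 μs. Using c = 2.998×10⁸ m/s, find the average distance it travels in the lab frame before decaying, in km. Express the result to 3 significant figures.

γ = 1/√(1 − β²) = 1/√(1 − 0.94381225) = 1/√0.05618775 = 1/0.23704 = 4.2187.
Lab-frame lifetime: Δt = γτ = 4.2187 × 2.20 μs = 9.2811 μs.
Distance: d = vΔt = 0.9715 × 2.998×10⁸ m/s × 9.2811×10^-6 s = 2700 m = 2.70 km.

2.70 km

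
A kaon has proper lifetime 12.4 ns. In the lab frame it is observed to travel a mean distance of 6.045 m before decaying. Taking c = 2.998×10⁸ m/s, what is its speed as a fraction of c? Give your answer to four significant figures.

d = βγcτ ⇒ βγ = d/(cτ) = 6.045 m / (3.71752 m) = 1.6261.
β = (βγ)/√(1+(βγ)²) = 1.6261/√3.6442 = 0.8518.

0.8518c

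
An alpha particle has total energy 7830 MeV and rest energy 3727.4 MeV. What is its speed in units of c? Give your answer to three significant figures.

γ = E/(mc²) = 7830/3727.4 = 2.1007.
β = √(1 − 1/γ²) = √(1 − 0.226606) = √0.773394 = 0.879.

0.879c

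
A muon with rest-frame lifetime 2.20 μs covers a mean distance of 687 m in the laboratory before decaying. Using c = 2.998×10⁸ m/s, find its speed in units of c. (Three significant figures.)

0.721c

Let x = d/(cτ) = 687.0 m / (2.998×10⁸ m/s × 2.200×10^-6 s) = 1.0416. Since d = βγcτ, x = βγ = β/√(1−β²).
Solving: β² = x²/(1+x²) = 1.08493/2.08493 = 0.520368, so β = 0.721.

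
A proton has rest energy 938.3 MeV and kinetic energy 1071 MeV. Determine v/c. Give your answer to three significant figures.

K = (γ−1)mc², so γ = 1 + 1071/938.3 = 2.1414.
Then v/c = √(1 − γ⁻²) = √(1 − 0.218074) = √0.781926 = 0.884.

0.884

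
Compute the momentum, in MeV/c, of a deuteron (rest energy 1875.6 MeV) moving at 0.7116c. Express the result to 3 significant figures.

β² = 0.50637456, so γ = 1/√0.49362544 = 1.4233.
Momentum: p = γβ·mc = 1.4233 × 0.7116 × 1875.6 MeV/c = 1900 MeV/c.

1900 MeV/c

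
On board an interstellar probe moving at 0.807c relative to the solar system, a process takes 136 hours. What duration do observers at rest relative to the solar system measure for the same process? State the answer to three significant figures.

Lorentz factor: γ = (1 − 0.651249)^(−1/2) = 1.6933.
Time dilation: Δt = γ·Δτ = 1.6933 × 136 = 230 hours.

230 hours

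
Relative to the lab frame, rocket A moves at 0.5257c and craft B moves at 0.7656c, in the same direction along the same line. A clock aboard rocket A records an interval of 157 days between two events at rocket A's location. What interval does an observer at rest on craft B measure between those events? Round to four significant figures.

171.4 days

Transform rocket A's velocity into craft B's frame: (0.5257 − 0.7656)/(1 − 0.5257·0.7656) = −0.2399/0.59752408, so the relative speed is 0.40149c.
At |u| = 0.40149c, γ = (1 − 0.161194)^(−1/2) = 1.0919.
Rocket A's interval is proper; time dilation gives Δt_B = γΔτ = 1.0919 × 157 days = 171.4 days.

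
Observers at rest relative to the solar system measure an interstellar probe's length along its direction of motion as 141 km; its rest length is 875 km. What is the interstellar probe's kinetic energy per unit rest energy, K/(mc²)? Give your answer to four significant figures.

5.206

From L = L₀/γ: γ = 875/141 = 6.20567.
Since K = (γ−1)mc², K/(mc²) = 6.20567 − 1 = 5.206.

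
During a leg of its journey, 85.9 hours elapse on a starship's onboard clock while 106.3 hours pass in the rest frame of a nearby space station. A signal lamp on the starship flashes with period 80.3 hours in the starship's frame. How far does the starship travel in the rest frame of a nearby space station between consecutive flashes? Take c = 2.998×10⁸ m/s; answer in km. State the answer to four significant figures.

γ = Δt/Δτ = 106.3/85.9 = 1.23749.
β = √(1 − 1/γ²) = 0.58906. Lab-frame period = γτ = 1.23749×80.3 hours = 99.37 hours. Distance = βc × γτ = 0.58906 × 2.998×10⁸ m/s × 357732 s = 6.3176×10^13 m = 6.318×10^10 km.

6.318×10^10 km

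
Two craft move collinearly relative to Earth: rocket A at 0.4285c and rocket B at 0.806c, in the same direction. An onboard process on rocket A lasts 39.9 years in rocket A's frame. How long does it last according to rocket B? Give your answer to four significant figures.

48.84 years

The velocity of rocket A relative to rocket B is (0.4285 − 0.806)c / (1 − 0.4285×0.806) = −0.57666c; relative speed 0.57666c.
At |u| = 0.57666c, γ = (1 − 0.332537)^(−1/2) = 1.224.
Rocket A's interval is proper; time dilation gives Δt_B = γΔτ = 1.224 × 39.9 years = 48.84 years.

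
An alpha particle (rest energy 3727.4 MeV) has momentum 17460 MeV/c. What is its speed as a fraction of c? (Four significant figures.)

0.9780c

βγ = pc/(mc²) = 17460/3727.4 = 4.6842.
Since γ² = 1 + (βγ)² = 22.9417, γ = √22.9417 = 4.78975, and β = (βγ)/γ = 4.6842/4.78975 = 0.9780.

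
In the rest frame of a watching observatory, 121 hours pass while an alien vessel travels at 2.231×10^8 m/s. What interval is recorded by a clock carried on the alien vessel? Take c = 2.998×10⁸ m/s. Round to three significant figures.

β = v/c = (2.231×10^8 m/s)/(2.998×10⁸ m/s) = 0.744163.
β² = 0.5537786, so γ = 1/√0.4462214 = 1.497.
The alien vessel's clock runs slow as seen from a watching observatory, so Δτ = Δt/γ = 121/1.497 = 80.8 hours.

80.8 hours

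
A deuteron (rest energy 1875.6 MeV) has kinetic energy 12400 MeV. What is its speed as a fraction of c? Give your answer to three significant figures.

K = (γ−1)mc², so γ = 1 + 12400/1875.6 = 7.6112.
Then v/c = √(1 − γ⁻²) = √(1 − 0.0172621) = √0.9827379 = 0.991.

0.991c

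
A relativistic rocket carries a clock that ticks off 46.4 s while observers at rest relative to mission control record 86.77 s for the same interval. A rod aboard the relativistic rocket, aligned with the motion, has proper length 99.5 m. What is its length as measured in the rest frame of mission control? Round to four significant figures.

53.21 m

The time-dilation ratio gives γ = 86.77/46.4 = 1.87004.
The rod contracts by the same γ: 99.5 m / 1.87004 = 53.21 m.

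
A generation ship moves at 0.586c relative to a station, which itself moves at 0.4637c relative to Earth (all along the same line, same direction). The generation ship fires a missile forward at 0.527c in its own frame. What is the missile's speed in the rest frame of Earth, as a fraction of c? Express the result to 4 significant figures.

Compose velocities in two stages. Stage 1 (into S'): u₁ = (0.527+0.586)/(1+0.527×0.586) = 0.85038.
Stage 2 (into S): u = (0.85038+0.4637)/(1+0.85038×0.4637) = 0.94245, so the speed is 0.9425c.

0.9425c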